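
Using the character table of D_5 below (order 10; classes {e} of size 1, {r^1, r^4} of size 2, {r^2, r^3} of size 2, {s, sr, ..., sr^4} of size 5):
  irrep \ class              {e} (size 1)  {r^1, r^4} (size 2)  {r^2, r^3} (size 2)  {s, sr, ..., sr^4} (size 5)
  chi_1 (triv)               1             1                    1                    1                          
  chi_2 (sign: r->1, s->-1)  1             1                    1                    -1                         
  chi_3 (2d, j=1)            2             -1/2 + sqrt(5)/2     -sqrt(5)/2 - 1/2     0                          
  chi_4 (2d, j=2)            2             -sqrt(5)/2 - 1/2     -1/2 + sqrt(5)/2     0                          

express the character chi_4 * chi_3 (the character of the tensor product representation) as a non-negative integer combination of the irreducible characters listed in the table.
chi_4 tensor chi_3 = chi_3 + chi_4 (all other irreducibles have multiplicity 0).

Working: The character of a tensor product is the pointwise product (chi_4 * chi_3)(C) = chi_4(C) * chi_3(C):
  {e}: (2)*(2), {r^1, r^4}: (-sqrt(5)/2 - 1/2)*(-1/2 + sqrt(5)/2), {r^2, r^3}: (-1/2 + sqrt(5)/2)*(-sqrt(5)/2 - 1/2), {s, sr, ..., sr^4}: (0)*(0)
so (chi_4 * chi_3) takes values
  {e} -> 4, {r^1, r^4} -> -1, {r^2, r^3} -> -1, {s, sr, ..., sr^4} -> 0.
Now take the inner product of this character with each irreducible chi from the table, <chi_4*chi_3, chi> = (1/10) sum_C |C| (chi_4*chi_3)(C) conj(chi(C)):
  <chi_4*chi_3, chi_1> = (1/10)[1*(4)*conj(1) + 2*(-1)*conj(1) + 2*(-1)*conj(1) + 5*(0)*conj(1)]
      = (1/10)[(4) + (-2) + (-2) + (0)] = 0/10 = 0
  <chi_4*chi_3, chi_2> = (1/10)[1*(4)*conj(1) + 2*(-1)*conj(1) + 2*(-1)*conj(1) + 5*(0)*conj(-1)]
      = (1/10)[(4) + (-2) + (-2) + (0)] = 0/10 = 0
  <chi_4*chi_3, chi_3> = (1/10)[1*(4)*conj(2) + 2*(-1)*conj(-1/2 + sqrt(5)/2) + 2*(-1)*conj(-sqrt(5)/2 - 1/2) + 5*(0)*conj(0)]
      = (1/10)[(8) + (1 - sqrt(5)) + (1 + sqrt(5)) + (0)] = 10/10 = 1
  <chi_4*chi_3, chi_4> = (1/10)[1*(4)*conj(2) + 2*(-1)*conj(-sqrt(5)/2 - 1/2) + 2*(-1)*conj(-1/2 + sqrt(5)/2) + 5*(0)*conj(0)]
      = (1/10)[(8) + (1 + sqrt(5)) + (1 - sqrt(5)) + (0)] = 10/10 = 1
Hence the multiplicities are chi_3: 1, chi_4: 1. Dimension check: dim(chi_4)*dim(chi_3) = 2*2 = 4 and sum (mult * dim) = 1*2 + 1*2 = 4.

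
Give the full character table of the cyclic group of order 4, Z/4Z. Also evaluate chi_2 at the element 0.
Character table of Z/4Z (irreps indexed chi_0,...,chi_3 with chi_k(m) = zeta_4^(k*m), zeta_4 = exp(2*pi*i/4)):
  irrep \ class  {0} (size 1)  {1} (size 1)  {2} (size 1)  {3} (size 1)
  chi_0          1             1             1             1           
  chi_1          1             I             -1            -I          
  chi_2          1             -1            1             -1          
  chi_3          1             -I            -1            I           

Spot check: chi_2(0) = zeta_4^(2*0) = zeta_4^0 = 1.

Derivation: Z/4Z is abelian, so all 4 irreducible complex representations are 1-dimensional. They are given by chi_k(m) = zeta_4^(k*m) for k = 0,...,3. Row orthogonality: sum_m chi_k(m) conj(chi_l(m)) = 4 * [k = l].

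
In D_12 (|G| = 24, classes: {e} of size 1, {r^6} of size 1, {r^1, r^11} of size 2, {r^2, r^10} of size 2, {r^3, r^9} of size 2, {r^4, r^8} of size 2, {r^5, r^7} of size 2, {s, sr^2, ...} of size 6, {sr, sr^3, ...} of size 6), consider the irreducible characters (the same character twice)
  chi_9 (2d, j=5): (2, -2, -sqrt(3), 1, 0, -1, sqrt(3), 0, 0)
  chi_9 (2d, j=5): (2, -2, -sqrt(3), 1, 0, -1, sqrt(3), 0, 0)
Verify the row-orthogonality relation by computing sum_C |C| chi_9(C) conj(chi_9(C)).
Sum = 24 = |G| = 24; so <chi_9, chi_9> = 1 (norm-1 confirms irreducibility).

Proof sketch: Compute term by term over conjugacy classes (|C| * chi_9(C) * conj(chi_9(C))):
  1*(2)*conj(2) + 1*(-2)*conj(-2) + 2*(-sqrt(3))*conj(-sqrt(3)) + 2*(1)*conj(1) + 2*(0)*conj(0) + 2*(-1)*conj(-1) + 2*(sqrt(3))*conj(sqrt(3)) + 6*(0)*conj(0) + 6*(0)*conj(0)
  = (4) + (4) + (6) + (2) + (0) + (2) + (6) + (0) + (0)
  = 24.
Dividing by |G| = 24 gives 24/24 = 1, matching the row-orthogonality relation <chi_9, chi_9> = [chi_9 = chi_9].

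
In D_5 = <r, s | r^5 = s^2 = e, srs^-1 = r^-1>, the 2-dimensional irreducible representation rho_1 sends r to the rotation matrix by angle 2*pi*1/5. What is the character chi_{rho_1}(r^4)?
chi_{rho_1}(r^4) = 2*cos(2*pi*1*4/5) = -1/2 + sqrt(5)/2

Justification: rho_1(r^4) is rotation by angle 2*pi*1*4/5, whose trace is 2*cos(2*pi*1*4/5) = -1/2 + sqrt(5)/2.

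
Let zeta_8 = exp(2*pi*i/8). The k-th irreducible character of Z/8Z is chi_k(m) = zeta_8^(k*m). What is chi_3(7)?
chi_3(7) = zeta_8^21 = exp(-3*I*pi/4)

Proof sketch: chi_3(7) = zeta_8^(3*7) = zeta_8^21. Since zeta_8^8 = 1, this equals zeta_8^5 = exp(2*pi*i*5/8) = exp(-3*I*pi/4).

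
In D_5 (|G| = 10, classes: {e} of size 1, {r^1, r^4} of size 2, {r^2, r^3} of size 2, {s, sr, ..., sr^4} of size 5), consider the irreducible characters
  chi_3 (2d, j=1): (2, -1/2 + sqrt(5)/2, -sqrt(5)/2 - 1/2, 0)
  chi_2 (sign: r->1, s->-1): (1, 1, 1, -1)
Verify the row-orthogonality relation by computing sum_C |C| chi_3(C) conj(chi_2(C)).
Sum = 0; so <chi_3, chi_2> = 0 (distinct irreducibles are orthogonal).

Solution. Compute term by term over conjugacy classes (|C| * chi_3(C) * conj(chi_2(C))):
  1*(2)*conj(1) + 2*(-1/2 + sqrt(5)/2)*conj(1) + 2*(-sqrt(5)/2 - 1/2)*conj(1) + 5*(0)*conj(-1)
  = (2) + (-1 + sqrt(5)) + (-sqrt(5) - 1) + (0)
  = 0.
Dividing by |G| = 10 gives 0/10 = 0, matching the row-orthogonality relation <chi_3, chi_2> = [chi_3 = chi_2].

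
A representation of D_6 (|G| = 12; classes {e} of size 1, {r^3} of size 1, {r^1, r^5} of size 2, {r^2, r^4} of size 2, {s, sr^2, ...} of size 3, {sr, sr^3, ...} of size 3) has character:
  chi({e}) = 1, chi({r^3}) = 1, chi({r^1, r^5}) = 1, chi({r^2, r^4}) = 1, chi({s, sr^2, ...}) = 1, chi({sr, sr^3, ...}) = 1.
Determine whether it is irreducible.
Irreducible: <chi, chi> = 1.

Working: <chi, chi> = (1/|G|) sum_C |C| * |chi(C)|^2 = (1/12)[1*|1|^2 + 1*|1|^2 + 2*|1|^2 + 2*|1|^2 + 3*|1|^2 + 3*|1|^2]
  = (1/12)[(1) + (1) + (2) + (2) + (3) + (3)] = 12/12 = 1.
A character is irreducible iff <chi, chi> = 1, so this representation is irreducible.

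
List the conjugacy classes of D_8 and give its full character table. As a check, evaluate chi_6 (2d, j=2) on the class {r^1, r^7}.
Conjugacy classes: {e} of size 1, {r^4} of size 1, {r^1, r^7} of size 2, {r^2, r^6} of size 2, {r^3, r^5} of size 2, {s, sr^2, ...} of size 4, {sr, sr^3, ...} of size 4.
Character table:
  irrep \ class              {e} (size 1)  {r^4} (size 1)  {r^1, r^7} (size 2)  {r^2, r^6} (size 2)  {r^3, r^5} (size 2)  {s, sr^2, ...} (size 4)  {sr, sr^3, ...} (size 4)
  chi_1 (triv)               1             1               1                    1                    1                    1                        1                       
  chi_2 (sign: r->1, s->-1)  1             1               1                    1                    1                    -1                       -1                      
  chi_3 (r->-1, s->1)        1             1               -1                   1                    -1                   1                        -1                      
  chi_4 (r->-1, s->-1)       1             1               -1                   1                    -1                   -1                       1                       
  chi_5 (2d, j=1)            2             -2              sqrt(2)              0                    -sqrt(2)             0                        0                       
  chi_6 (2d, j=2)            2             2               0                    -2                   0                    0                        0                       
  chi_7 (2d, j=3)            2             -2              -sqrt(2)             0                    sqrt(2)              0                        0                       

Spot check: chi_6 (2d, j=2) on {r^1, r^7} = 0.

Argument: D_8 has order 2*8 = 16 with 7 conjugacy classes, hence 7 irreducibles. Sum of squared dims 1 + 1 + 1 + 1 + 4 + 4 + 4 = 16 = |G|. Linear characters come from the abelianisation; the 2-dimensional irreps have character r^k -> 2*cos(2*pi*j*k/8), reflections -> 0.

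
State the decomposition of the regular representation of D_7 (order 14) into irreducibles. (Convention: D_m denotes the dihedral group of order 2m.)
Each irreducible V_i of dimension d_i appears with multiplicity d_i, i.e. rho_reg = (direct sum over all irreducibles V_i) d_i V_i. The irreducible dimensions for D_7 are 1, 1, 2, 2, 2: 2 irreducibles of dimension 1, each with multiplicity 1; 3 irreducibles of dimension 2, each with multiplicity 2. Total dimension 2*1*1 + 3*2*2 = 14 = |G|.

Explanation: General theorem: in the regular representation of a finite group G, each irreducible appears with multiplicity equal to its dimension. Check: dim(rho_reg) = sum d_i^2 = 1 + 1 + 4 + 4 + 4 = 14 = |G|.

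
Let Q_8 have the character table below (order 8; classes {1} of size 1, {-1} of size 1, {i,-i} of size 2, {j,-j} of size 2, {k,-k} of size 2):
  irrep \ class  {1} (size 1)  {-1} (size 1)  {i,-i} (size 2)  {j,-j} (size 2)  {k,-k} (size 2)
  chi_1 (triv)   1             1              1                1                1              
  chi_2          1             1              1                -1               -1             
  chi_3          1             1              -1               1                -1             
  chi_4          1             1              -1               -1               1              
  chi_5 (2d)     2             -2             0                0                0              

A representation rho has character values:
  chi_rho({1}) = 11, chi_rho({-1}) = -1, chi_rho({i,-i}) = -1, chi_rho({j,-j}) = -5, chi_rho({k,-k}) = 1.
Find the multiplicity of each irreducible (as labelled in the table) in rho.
Multiplicities: chi_1: 0, chi_2: 2, chi_3: 0, chi_4: 3, chi_5: 3.

Why: Use <chi_rho, chi> = (1/|G|) sum_C |C| * chi_rho(C) * conj(chi(C)) with |G| = 8 for each irreducible chi in the table:
  <chi_rho, chi_1> = (1/8)[1*(11)*conj(1) + 1*(-1)*conj(1) + 2*(-1)*conj(1) + 2*(-5)*conj(1) + 2*(1)*conj(1)]
      = (1/8)[(11) + (-1) + (-2) + (-10) + (2)] = 0/8 = 0
  <chi_rho, chi_2> = (1/8)[1*(11)*conj(1) + 1*(-1)*conj(1) + 2*(-1)*conj(1) + 2*(-5)*conj(-1) + 2*(1)*conj(-1)]
      = (1/8)[(11) + (-1) + (-2) + (10) + (-2)] = 16/8 = 2
  <chi_rho, chi_3> = (1/8)[1*(11)*conj(1) + 1*(-1)*conj(1) + 2*(-1)*conj(-1) + 2*(-5)*conj(1) + 2*(1)*conj(-1)]
      = (1/8)[(11) + (-1) + (2) + (-10) + (-2)] = 0/8 = 0
  <chi_rho, chi_4> = (1/8)[1*(11)*conj(1) + 1*(-1)*conj(1) + 2*(-1)*conj(-1) + 2*(-5)*conj(-1) + 2*(1)*conj(1)]
      = (1/8)[(11) + (-1) + (2) + (10) + (2)] = 24/8 = 3
  <chi_rho, chi_5> = (1/8)[1*(11)*conj(2) + 1*(-1)*conj(-2) + 2*(-1)*conj(0) + 2*(-5)*conj(0) + 2*(1)*conj(0)]
      = (1/8)[(22) + (2) + (0) + (0) + (0)] = 24/8 = 3
Dimension check: dim(rho) = sum (mult * dim) = 0*1 + 2*1 + 0*1 + 3*1 + 3*2 = 11 = chi_rho(e) = 11.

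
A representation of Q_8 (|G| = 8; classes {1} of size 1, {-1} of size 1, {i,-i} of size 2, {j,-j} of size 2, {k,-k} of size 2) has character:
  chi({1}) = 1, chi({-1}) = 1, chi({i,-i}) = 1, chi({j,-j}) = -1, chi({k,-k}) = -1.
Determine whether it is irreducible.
Irreducible: <chi, chi> = 1.

<chi, chi> = (1/|G|) sum_C |C| * |chi(C)|^2 = (1/8)[1*|1|^2 + 1*|1|^2 + 2*|1|^2 + 2*|-1|^2 + 2*|-1|^2]
  = (1/8)[(1) + (1) + (2) + (2) + (2)] = 8/8 = 1.
A character is irreducible iff <chi, chi> = 1, so this representation is irreducible.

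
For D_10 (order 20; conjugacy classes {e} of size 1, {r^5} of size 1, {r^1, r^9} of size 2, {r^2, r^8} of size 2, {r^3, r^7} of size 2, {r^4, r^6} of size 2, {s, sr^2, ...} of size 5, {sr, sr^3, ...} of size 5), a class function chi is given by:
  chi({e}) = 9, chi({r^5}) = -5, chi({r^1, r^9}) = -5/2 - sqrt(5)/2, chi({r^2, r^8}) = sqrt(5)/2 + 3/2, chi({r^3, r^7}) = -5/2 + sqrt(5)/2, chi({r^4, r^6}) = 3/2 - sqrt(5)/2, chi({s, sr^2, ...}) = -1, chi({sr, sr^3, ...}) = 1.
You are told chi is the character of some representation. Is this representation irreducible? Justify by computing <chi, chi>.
Not irreducible (reducible): <chi, chi> = 8 > 1.

Details: <chi, chi> = (1/|G|) sum_C |C| * |chi(C)|^2 = (1/20)[1*|9|^2 + 1*|-5|^2 + 2*|-5/2 - sqrt(5)/2|^2 + 2*|sqrt(5)/2 + 3/2|^2 + 2*|-5/2 + sqrt(5)/2|^2 + 2*|3/2 - sqrt(5)/2|^2 + 5*|-1|^2 + 5*|1|^2]
  = (1/20)[(81) + (25) + (5*sqrt(5) + 15) + (3*sqrt(5) + 7) + (15 - 5*sqrt(5)) + (7 - 3*sqrt(5)) + (5) + (5)] = 160/20 = 8.
A character is irreducible iff <chi, chi> = 1, so this representation is reducible.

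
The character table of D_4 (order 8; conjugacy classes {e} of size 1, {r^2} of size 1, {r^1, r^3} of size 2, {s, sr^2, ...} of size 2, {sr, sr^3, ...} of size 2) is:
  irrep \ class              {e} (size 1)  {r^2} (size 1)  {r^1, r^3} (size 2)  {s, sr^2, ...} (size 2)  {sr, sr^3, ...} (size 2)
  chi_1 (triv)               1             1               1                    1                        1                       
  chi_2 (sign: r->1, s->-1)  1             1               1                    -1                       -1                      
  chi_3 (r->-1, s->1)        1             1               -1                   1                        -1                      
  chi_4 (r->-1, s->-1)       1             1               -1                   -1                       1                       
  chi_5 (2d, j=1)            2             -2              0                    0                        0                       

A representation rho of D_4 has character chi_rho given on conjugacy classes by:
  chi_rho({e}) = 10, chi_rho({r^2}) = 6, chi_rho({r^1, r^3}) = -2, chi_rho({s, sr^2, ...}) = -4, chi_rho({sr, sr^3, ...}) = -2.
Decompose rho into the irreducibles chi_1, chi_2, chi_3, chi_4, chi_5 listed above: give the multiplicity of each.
Multiplicities: chi_1: 0, chi_2: 3, chi_3: 2, chi_4: 3, chi_5: 1.

Reasoning: Use <chi_rho, chi> = (1/|G|) sum_C |C| * chi_rho(C) * conj(chi(C)) with |G| = 8 for each irreducible chi in the table:
  <chi_rho, chi_1> = (1/8)[1*(10)*conj(1) + 1*(6)*conj(1) + 2*(-2)*conj(1) + 2*(-4)*conj(1) + 2*(-2)*conj(1)]
      = (1/8)[(10) + (6) + (-4) + (-8) + (-4)] = 0/8 = 0
  <chi_rho, chi_2> = (1/8)[1*(10)*conj(1) + 1*(6)*conj(1) + 2*(-2)*conj(1) + 2*(-4)*conj(-1) + 2*(-2)*conj(-1)]
      = (1/8)[(10) + (6) + (-4) + (8) + (4)] = 24/8 = 3
  <chi_rho, chi_3> = (1/8)[1*(10)*conj(1) + 1*(6)*conj(1) + 2*(-2)*conj(-1) + 2*(-4)*conj(1) + 2*(-2)*conj(-1)]
      = (1/8)[(10) + (6) + (4) + (-8) + (4)] = 16/8 = 2
  <chi_rho, chi_4> = (1/8)[1*(10)*conj(1) + 1*(6)*conj(1) + 2*(-2)*conj(-1) + 2*(-4)*conj(-1) + 2*(-2)*conj(1)]
      = (1/8)[(10) + (6) + (4) + (8) + (-4)] = 24/8 = 3
  <chi_rho, chi_5> = (1/8)[1*(10)*conj(2) + 1*(6)*conj(-2) + 2*(-2)*conj(0) + 2*(-4)*conj(0) + 2*(-2)*conj(0)]
      = (1/8)[(20) + (-12) + (0) + (0) + (0)] = 8/8 = 1
Dimension check: dim(rho) = sum (mult * dim) = 0*1 + 3*1 + 2*1 + 3*1 + 1*2 = 10 = chi_rho(e) = 10.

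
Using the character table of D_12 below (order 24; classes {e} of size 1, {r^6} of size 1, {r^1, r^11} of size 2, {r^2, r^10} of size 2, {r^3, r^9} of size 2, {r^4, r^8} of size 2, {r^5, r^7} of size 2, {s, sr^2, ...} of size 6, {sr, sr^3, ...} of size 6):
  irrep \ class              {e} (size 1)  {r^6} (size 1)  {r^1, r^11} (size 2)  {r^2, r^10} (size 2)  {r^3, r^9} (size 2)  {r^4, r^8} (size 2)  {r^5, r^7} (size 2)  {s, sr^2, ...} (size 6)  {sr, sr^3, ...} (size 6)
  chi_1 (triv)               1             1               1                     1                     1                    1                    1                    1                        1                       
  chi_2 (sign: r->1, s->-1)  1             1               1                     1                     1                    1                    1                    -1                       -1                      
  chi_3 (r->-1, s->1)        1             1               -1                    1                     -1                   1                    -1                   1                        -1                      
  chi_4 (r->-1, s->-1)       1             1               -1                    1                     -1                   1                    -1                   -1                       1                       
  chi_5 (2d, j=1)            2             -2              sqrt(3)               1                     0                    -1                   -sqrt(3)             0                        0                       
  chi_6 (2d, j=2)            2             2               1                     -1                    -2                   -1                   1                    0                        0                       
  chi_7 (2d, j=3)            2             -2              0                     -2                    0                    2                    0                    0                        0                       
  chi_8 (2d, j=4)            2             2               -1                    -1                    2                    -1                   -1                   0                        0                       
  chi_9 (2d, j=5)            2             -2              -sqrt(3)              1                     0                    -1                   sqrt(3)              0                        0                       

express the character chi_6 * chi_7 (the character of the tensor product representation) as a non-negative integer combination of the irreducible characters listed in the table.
chi_6 tensor chi_7 = chi_5 + chi_9 (all other irreducibles have multiplicity 0).

Details: The character of a tensor product is the pointwise product (chi_6 * chi_7)(C) = chi_6(C) * chi_7(C):
  {e}: (2)*(2), {r^6}: (2)*(-2), {r^1, r^11}: (1)*(0), {r^2, r^10}: (-1)*(-2), {r^3, r^9}: (-2)*(0), {r^4, r^8}: (-1)*(2), {r^5, r^7}: (1)*(0), {s, sr^2, ...}: (0)*(0), {sr, sr^3, ...}: (0)*(0)
so (chi_6 * chi_7) takes values
  {e} -> 4, {r^6} -> -4, {r^1, r^11} -> 0, {r^2, r^10} -> 2, {r^3, r^9} -> 0, {r^4, r^8} -> -2, {r^5, r^7} -> 0, {s, sr^2, ...} -> 0, {sr, sr^3, ...} -> 0.
Now take the inner product of this character with each irreducible chi from the table, <chi_6*chi_7, chi> = (1/24) sum_C |C| (chi_6*chi_7)(C) conj(chi(C)):
  <chi_6*chi_7, chi_1> = (1/24)[1*(4)*conj(1) + 1*(-4)*conj(1) + 2*(0)*conj(1) + 2*(2)*conj(1) + 2*(0)*conj(1) + 2*(-2)*conj(1) + 2*(0)*conj(1) + 6*(0)*conj(1) + 6*(0)*conj(1)]
      = (1/24)[(4) + (-4) + (0) + (4) + (0) + (-4) + (0) + (0) + (0)] = 0/24 = 0
  <chi_6*chi_7, chi_2> = (1/24)[1*(4)*conj(1) + 1*(-4)*conj(1) + 2*(0)*conj(1) + 2*(2)*conj(1) + 2*(0)*conj(1) + 2*(-2)*conj(1) + 2*(0)*conj(1) + 6*(0)*conj(-1) + 6*(0)*conj(-1)]
      = (1/24)[(4) + (-4) + (0) + (4) + (0) + (-4) + (0) + (0) + (0)] = 0/24 = 0
  <chi_6*chi_7, chi_3> = (1/24)[1*(4)*conj(1) + 1*(-4)*conj(1) + 2*(0)*conj(-1) + 2*(2)*conj(1) + 2*(0)*conj(-1) + 2*(-2)*conj(1) + 2*(0)*conj(-1) + 6*(0)*conj(1) + 6*(0)*conj(-1)]
      = (1/24)[(4) + (-4) + (0) + (4) + (0) + (-4) + (0) + (0) + (0)] = 0/24 = 0
  <chi_6*chi_7, chi_4> = (1/24)[1*(4)*conj(1) + 1*(-4)*conj(1) + 2*(0)*conj(-1) + 2*(2)*conj(1) + 2*(0)*conj(-1) + 2*(-2)*conj(1) + 2*(0)*conj(-1) + 6*(0)*conj(-1) + 6*(0)*conj(1)]
      = (1/24)[(4) + (-4) + (0) + (4) + (0) + (-4) + (0) + (0) + (0)] = 0/24 = 0
  <chi_6*chi_7, chi_5> = (1/24)[1*(4)*conj(2) + 1*(-4)*conj(-2) + 2*(0)*conj(sqrt(3)) + 2*(2)*conj(1) + 2*(0)*conj(0) + 2*(-2)*conj(-1) + 2*(0)*conj(-sqrt(3)) + 6*(0)*conj(0) + 6*(0)*conj(0)]
      = (1/24)[(8) + (8) + (0) + (4) + (0) + (4) + (0) + (0) + (0)] = 24/24 = 1
  <chi_6*chi_7, chi_6> = (1/24)[1*(4)*conj(2) + 1*(-4)*conj(2) + 2*(0)*conj(1) + 2*(2)*conj(-1) + 2*(0)*conj(-2) + 2*(-2)*conj(-1) + 2*(0)*conj(1) + 6*(0)*conj(0) + 6*(0)*conj(0)]
      = (1/24)[(8) + (-8) + (0) + (-4) + (0) + (4) + (0) + (0) + (0)] = 0/24 = 0
  <chi_6*chi_7, chi_7> = (1/24)[1*(4)*conj(2) + 1*(-4)*conj(-2) + 2*(0)*conj(0) + 2*(2)*conj(-2) + 2*(0)*conj(0) + 2*(-2)*conj(2) + 2*(0)*conj(0) + 6*(0)*conj(0) + 6*(0)*conj(0)]
      = (1/24)[(8) + (8) + (0) + (-8) + (0) + (-8) + (0) + (0) + (0)] = 0/24 = 0
  <chi_6*chi_7, chi_8> = (1/24)[1*(4)*conj(2) + 1*(-4)*conj(2) + 2*(0)*conj(-1) + 2*(2)*conj(-1) + 2*(0)*conj(2) + 2*(-2)*conj(-1) + 2*(0)*conj(-1) + 6*(0)*conj(0) + 6*(0)*conj(0)]
      = (1/24)[(8) + (-8) + (0) + (-4) + (0) + (4) + (0) + (0) + (0)] = 0/24 = 0
  <chi_6*chi_7, chi_9> = (1/24)[1*(4)*conj(2) + 1*(-4)*conj(-2) + 2*(0)*conj(-sqrt(3)) + 2*(2)*conj(1) + 2*(0)*conj(0) + 2*(-2)*conj(-1) + 2*(0)*conj(sqrt(3)) + 6*(0)*conj(0) + 6*(0)*conj(0)]
      = (1/24)[(8) + (8) + (0) + (4) + (0) + (4) + (0) + (0) + (0)] = 24/24 = 1
Hence the multiplicities are chi_5: 1, chi_9: 1. Dimension check: dim(chi_6)*dim(chi_7) = 2*2 = 4 and sum (mult * dim) = 1*2 + 1*2 = 4.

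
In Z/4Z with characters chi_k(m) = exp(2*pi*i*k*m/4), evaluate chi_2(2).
chi_2(2) = zeta_4^4 = 1

Proof sketch: chi_2(2) = zeta_4^(2*2) = zeta_4^4. Since zeta_4^4 = 1, this equals zeta_4^0 = exp(2*pi*i*0/4) = 1.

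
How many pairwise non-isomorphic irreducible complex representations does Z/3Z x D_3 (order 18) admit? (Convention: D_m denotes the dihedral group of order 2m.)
9

Explanation: The number of irreducible complex representations of a finite group equals its number of conjugacy classes. For a direct product, #classes(G x H) = #classes(G) * #classes(H). Z/3Z has 3 classes (abelian), D_3 has 3 classes, so 3 * 3 = 9, so Z/3Z x D_3 (order 18) has exactly 9 irreducible complex representations.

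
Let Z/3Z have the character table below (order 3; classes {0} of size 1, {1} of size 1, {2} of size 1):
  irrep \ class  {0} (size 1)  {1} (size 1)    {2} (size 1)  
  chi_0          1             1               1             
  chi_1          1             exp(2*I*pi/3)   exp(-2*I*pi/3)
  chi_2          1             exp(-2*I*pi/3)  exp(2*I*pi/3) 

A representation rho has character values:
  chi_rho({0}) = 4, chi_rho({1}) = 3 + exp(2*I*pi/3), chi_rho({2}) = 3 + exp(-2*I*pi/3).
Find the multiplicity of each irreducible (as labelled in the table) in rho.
Multiplicities: chi_0: 3, chi_1: 1, chi_2: 0.

Details: Use <chi_rho, chi> = (1/|G|) sum_C |C| * chi_rho(C) * conj(chi(C)) with |G| = 3 for each irreducible chi in the table:
  <chi_rho, chi_0> = (1/3)[1*(4)*conj(1) + 1*(3 + exp(2*I*pi/3))*conj(1) + 1*(3 + exp(-2*I*pi/3))*conj(1)]
      = (1/3)[(4) + (3 + exp(2*I*pi/3)) + (3 + exp(-2*I*pi/3))] = 9/3 = 3
  <chi_rho, chi_1> = (1/3)[1*(4)*conj(1) + 1*(3 + exp(2*I*pi/3))*conj(exp(2*I*pi/3)) + 1*(3 + exp(-2*I*pi/3))*conj(exp(-2*I*pi/3))]
      = (1/3)[(4) + (1 + 3*exp(-2*I*pi/3)) + (1 + 3*exp(2*I*pi/3))] = 3/3 = 1
  <chi_rho, chi_2> = (1/3)[1*(4)*conj(1) + 1*(3 + exp(2*I*pi/3))*conj(exp(-2*I*pi/3)) + 1*(3 + exp(-2*I*pi/3))*conj(exp(2*I*pi/3))]
      = (1/3)[(4) + (exp(-2*I*pi/3) + 3*exp(2*I*pi/3)) + (3*exp(-2*I*pi/3) + exp(2*I*pi/3))] = 0/3 = 0
(Exp terms are combined using exp(i*s)*conj(exp(i*t)) = exp(i*(s-t)), and sums of them are collapsed using the identity that for every m > 1 the m distinct m-th roots of unity sum to 0, e.g. 1 + exp(2*I*pi/3) + exp(-2*I*pi/3) = 0.)
Dimension check: dim(rho) = sum (mult * dim) = 3*1 + 1*1 + 0*1 = 4 = chi_rho(e) = 4.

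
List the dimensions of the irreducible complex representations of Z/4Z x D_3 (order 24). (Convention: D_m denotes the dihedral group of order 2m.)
Dimensions: 1, 1, 1, 1, 1, 1, 1, 1, 2, 2, 2, 2

There are 12 irreducibles (= number of conjugacy classes). Their dimensions d_i satisfy sum d_i^2 = |G| = 24: 1 + 1 + 1 + 1 + 1 + 1 + 1 + 1 + 4 + 4 + 4 + 4 = 24. (For the product with Z/4Z: each of the 4 1-dim characters of Z/4Z tensors with each irrep of D_3, giving 4 copies of each D_3-dimension.)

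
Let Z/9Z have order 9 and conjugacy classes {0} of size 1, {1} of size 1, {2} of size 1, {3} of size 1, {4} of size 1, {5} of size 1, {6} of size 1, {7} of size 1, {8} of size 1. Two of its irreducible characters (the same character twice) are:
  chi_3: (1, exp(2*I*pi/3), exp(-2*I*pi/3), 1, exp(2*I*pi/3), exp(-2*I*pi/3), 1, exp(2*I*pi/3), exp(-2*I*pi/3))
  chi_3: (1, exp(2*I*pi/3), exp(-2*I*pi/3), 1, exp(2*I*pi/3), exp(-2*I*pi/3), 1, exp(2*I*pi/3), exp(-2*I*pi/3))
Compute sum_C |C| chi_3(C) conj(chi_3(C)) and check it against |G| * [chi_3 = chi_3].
Sum = 9 = |G| = 9; so <chi_3, chi_3> = 1 (norm-1 confirms irreducibility).

Why: Compute term by term over conjugacy classes (|C| * chi_3(C) * conj(chi_3(C))):
  1*(1)*conj(1) + 1*(exp(2*I*pi/3))*conj(exp(2*I*pi/3)) + 1*(exp(-2*I*pi/3))*conj(exp(-2*I*pi/3)) + 1*(1)*conj(1) + 1*(exp(2*I*pi/3))*conj(exp(2*I*pi/3)) + 1*(exp(-2*I*pi/3))*conj(exp(-2*I*pi/3)) + 1*(1)*conj(1) + 1*(exp(2*I*pi/3))*conj(exp(2*I*pi/3)) + 1*(exp(-2*I*pi/3))*conj(exp(-2*I*pi/3))
  = (1) + (1) + (1) + (1) + (1) + (1) + (1) + (1) + (1)
  = 9.
(Exp terms are combined using exp(i*s)*conj(exp(i*t)) = exp(i*(s-t)), and sums of them are collapsed using the identity that for every m > 1 the m distinct m-th roots of unity sum to 0, e.g. 1 + exp(2*I*pi/3) + exp(-2*I*pi/3) = 0.)
Dividing by |G| = 9 gives 9/9 = 1, matching the row-orthogonality relation <chi_3, chi_3> = [chi_3 = chi_3].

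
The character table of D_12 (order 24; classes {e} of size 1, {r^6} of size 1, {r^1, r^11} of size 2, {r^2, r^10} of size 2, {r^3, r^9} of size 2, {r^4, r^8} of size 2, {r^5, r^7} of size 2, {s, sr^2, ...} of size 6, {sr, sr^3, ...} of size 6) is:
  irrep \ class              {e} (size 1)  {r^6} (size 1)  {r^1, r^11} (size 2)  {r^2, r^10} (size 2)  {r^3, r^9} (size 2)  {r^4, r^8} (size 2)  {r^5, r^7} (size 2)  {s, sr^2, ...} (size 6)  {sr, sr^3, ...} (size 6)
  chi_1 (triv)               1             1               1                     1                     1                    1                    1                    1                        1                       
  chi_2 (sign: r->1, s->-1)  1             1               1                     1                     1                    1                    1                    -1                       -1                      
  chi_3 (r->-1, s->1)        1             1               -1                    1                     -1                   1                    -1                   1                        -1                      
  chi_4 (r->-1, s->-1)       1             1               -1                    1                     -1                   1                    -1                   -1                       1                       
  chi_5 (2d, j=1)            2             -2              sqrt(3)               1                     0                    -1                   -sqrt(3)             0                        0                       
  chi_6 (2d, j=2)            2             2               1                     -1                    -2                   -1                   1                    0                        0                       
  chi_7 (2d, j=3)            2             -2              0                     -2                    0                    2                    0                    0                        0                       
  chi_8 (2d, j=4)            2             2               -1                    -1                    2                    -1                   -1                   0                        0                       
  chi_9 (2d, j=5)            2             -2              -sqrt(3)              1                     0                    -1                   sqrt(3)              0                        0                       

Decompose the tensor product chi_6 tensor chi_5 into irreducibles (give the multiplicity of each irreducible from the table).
chi_6 tensor chi_5 = chi_5 + chi_7 (all other irreducibles have multiplicity 0).

Derivation: The character of a tensor product is the pointwise product (chi_6 * chi_5)(C) = chi_6(C) * chi_5(C):
  {e}: (2)*(2), {r^6}: (2)*(-2), {r^1, r^11}: (1)*(sqrt(3)), {r^2, r^10}: (-1)*(1), {r^3, r^9}: (-2)*(0), {r^4, r^8}: (-1)*(-1), {r^5, r^7}: (1)*(-sqrt(3)), {s, sr^2, ...}: (0)*(0), {sr, sr^3, ...}: (0)*(0)
so (chi_6 * chi_5) takes values
  {e} -> 4, {r^6} -> -4, {r^1, r^11} -> sqrt(3), {r^2, r^10} -> -1, {r^3, r^9} -> 0, {r^4, r^8} -> 1, {r^5, r^7} -> -sqrt(3), {s, sr^2, ...} -> 0, {sr, sr^3, ...} -> 0.
Now take the inner product of this character with each irreducible chi from the table, <chi_6*chi_5, chi> = (1/24) sum_C |C| (chi_6*chi_5)(C) conj(chi(C)):
  <chi_6*chi_5, chi_1> = (1/24)[1*(4)*conj(1) + 1*(-4)*conj(1) + 2*(sqrt(3))*conj(1) + 2*(-1)*conj(1) + 2*(0)*conj(1) + 2*(1)*conj(1) + 2*(-sqrt(3))*conj(1) + 6*(0)*conj(1) + 6*(0)*conj(1)]
      = (1/24)[(4) + (-4) + (2*sqrt(3)) + (-2) + (0) + (2) + (-2*sqrt(3)) + (0) + (0)] = 0/24 = 0
  <chi_6*chi_5, chi_2> = (1/24)[1*(4)*conj(1) + 1*(-4)*conj(1) + 2*(sqrt(3))*conj(1) + 2*(-1)*conj(1) + 2*(0)*conj(1) + 2*(1)*conj(1) + 2*(-sqrt(3))*conj(1) + 6*(0)*conj(-1) + 6*(0)*conj(-1)]
      = (1/24)[(4) + (-4) + (2*sqrt(3)) + (-2) + (0) + (2) + (-2*sqrt(3)) + (0) + (0)] = 0/24 = 0
  <chi_6*chi_5, chi_3> = (1/24)[1*(4)*conj(1) + 1*(-4)*conj(1) + 2*(sqrt(3))*conj(-1) + 2*(-1)*conj(1) + 2*(0)*conj(-1) + 2*(1)*conj(1) + 2*(-sqrt(3))*conj(-1) + 6*(0)*conj(1) + 6*(0)*conj(-1)]
      = (1/24)[(4) + (-4) + (-2*sqrt(3)) + (-2) + (0) + (2) + (2*sqrt(3)) + (0) + (0)] = 0/24 = 0
  <chi_6*chi_5, chi_4> = (1/24)[1*(4)*conj(1) + 1*(-4)*conj(1) + 2*(sqrt(3))*conj(-1) + 2*(-1)*conj(1) + 2*(0)*conj(-1) + 2*(1)*conj(1) + 2*(-sqrt(3))*conj(-1) + 6*(0)*conj(-1) + 6*(0)*conj(1)]
      = (1/24)[(4) + (-4) + (-2*sqrt(3)) + (-2) + (0) + (2) + (2*sqrt(3)) + (0) + (0)] = 0/24 = 0
  <chi_6*chi_5, chi_5> = (1/24)[1*(4)*conj(2) + 1*(-4)*conj(-2) + 2*(sqrt(3))*conj(sqrt(3)) + 2*(-1)*conj(1) + 2*(0)*conj(0) + 2*(1)*conj(-1) + 2*(-sqrt(3))*conj(-sqrt(3)) + 6*(0)*conj(0) + 6*(0)*conj(0)]
      = (1/24)[(8) + (8) + (6) + (-2) + (0) + (-2) + (6) + (0) + (0)] = 24/24 = 1
  <chi_6*chi_5, chi_6> = (1/24)[1*(4)*conj(2) + 1*(-4)*conj(2) + 2*(sqrt(3))*conj(1) + 2*(-1)*conj(-1) + 2*(0)*conj(-2) + 2*(1)*conj(-1) + 2*(-sqrt(3))*conj(1) + 6*(0)*conj(0) + 6*(0)*conj(0)]
      = (1/24)[(8) + (-8) + (2*sqrt(3)) + (2) + (0) + (-2) + (-2*sqrt(3)) + (0) + (0)] = 0/24 = 0
  <chi_6*chi_5, chi_7> = (1/24)[1*(4)*conj(2) + 1*(-4)*conj(-2) + 2*(sqrt(3))*conj(0) + 2*(-1)*conj(-2) + 2*(0)*conj(0) + 2*(1)*conj(2) + 2*(-sqrt(3))*conj(0) + 6*(0)*conj(0) + 6*(0)*conj(0)]
      = (1/24)[(8) + (8) + (0) + (4) + (0) + (4) + (0) + (0) + (0)] = 24/24 = 1
  <chi_6*chi_5, chi_8> = (1/24)[1*(4)*conj(2) + 1*(-4)*conj(2) + 2*(sqrt(3))*conj(-1) + 2*(-1)*conj(-1) + 2*(0)*conj(2) + 2*(1)*conj(-1) + 2*(-sqrt(3))*conj(-1) + 6*(0)*conj(0) + 6*(0)*conj(0)]
      = (1/24)[(8) + (-8) + (-2*sqrt(3)) + (2) + (0) + (-2) + (2*sqrt(3)) + (0) + (0)] = 0/24 = 0
  <chi_6*chi_5, chi_9> = (1/24)[1*(4)*conj(2) + 1*(-4)*conj(-2) + 2*(sqrt(3))*conj(-sqrt(3)) + 2*(-1)*conj(1) + 2*(0)*conj(0) + 2*(1)*conj(-1) + 2*(-sqrt(3))*conj(sqrt(3)) + 6*(0)*conj(0) + 6*(0)*conj(0)]
      = (1/24)[(8) + (8) + (-6) + (-2) + (0) + (-2) + (-6) + (0) + (0)] = 0/24 = 0
Hence the multiplicities are chi_5: 1, chi_7: 1. Dimension check: dim(chi_6)*dim(chi_5) = 2*2 = 4 and sum (mult * dim) = 1*2 + 1*2 = 4.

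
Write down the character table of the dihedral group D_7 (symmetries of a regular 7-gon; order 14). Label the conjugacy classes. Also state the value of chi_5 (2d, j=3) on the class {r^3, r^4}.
Conjugacy classes: {e} of size 1, {r^1, r^6} of size 2, {r^2, r^5} of size 2, {r^3, r^4} of size 2, {s, sr, ..., sr^6} of size 7.
Character table:
  irrep \ class              {e} (size 1)  {r^1, r^6} (size 2)  {r^2, r^5} (size 2)  {r^3, r^4} (size 2)  {s, sr, ..., sr^6} (size 7)
  chi_1 (triv)               1             1                    1                    1                    1                          
  chi_2 (sign: r->1, s->-1)  1             1                    1                    1                    -1                         
  chi_3 (2d, j=1)            2             2*cos(2*pi/7)        -2*cos(3*pi/7)       -2*cos(pi/7)         0                          
  chi_4 (2d, j=2)            2             -2*cos(3*pi/7)       -2*cos(pi/7)         2*cos(2*pi/7)        0                          
  chi_5 (2d, j=3)            2             -2*cos(pi/7)         2*cos(2*pi/7)        -2*cos(3*pi/7)       0                          

Spot check: chi_5 (2d, j=3) on {r^3, r^4} = -2*cos(3*pi/7).

Proof sketch: D_7 has order 2*7 = 14 with 5 conjugacy classes, hence 5 irreducibles. Sum of squared dims 1 + 1 + 4 + 4 + 4 = 14 = |G|. Linear characters come from the abelianisation; the 2-dimensional irreps have character r^k -> 2*cos(2*pi*j*k/7), reflections -> 0.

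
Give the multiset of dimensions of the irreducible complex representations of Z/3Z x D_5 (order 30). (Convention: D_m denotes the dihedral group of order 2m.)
Dimensions: 1, 1, 1, 1, 1, 1, 2, 2, 2, 2, 2, 2

Details: There are 12 irreducibles (= number of conjugacy classes). Their dimensions d_i satisfy sum d_i^2 = |G| = 30: 1 + 1 + 1 + 1 + 1 + 1 + 4 + 4 + 4 + 4 + 4 + 4 = 30. (For the product with Z/3Z: each of the 3 1-dim characters of Z/3Z tensors with each irrep of D_5, giving 3 copies of each D_5-dimension.)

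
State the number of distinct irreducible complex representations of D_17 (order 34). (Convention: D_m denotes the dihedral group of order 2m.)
10

Argument: The number of irreducible complex representations of a finite group equals its number of conjugacy classes. D_17 has 10 conjugacy classes ((n+3)/2 for n odd), so D_17 (order 34) has exactly 10 irreducible complex representations.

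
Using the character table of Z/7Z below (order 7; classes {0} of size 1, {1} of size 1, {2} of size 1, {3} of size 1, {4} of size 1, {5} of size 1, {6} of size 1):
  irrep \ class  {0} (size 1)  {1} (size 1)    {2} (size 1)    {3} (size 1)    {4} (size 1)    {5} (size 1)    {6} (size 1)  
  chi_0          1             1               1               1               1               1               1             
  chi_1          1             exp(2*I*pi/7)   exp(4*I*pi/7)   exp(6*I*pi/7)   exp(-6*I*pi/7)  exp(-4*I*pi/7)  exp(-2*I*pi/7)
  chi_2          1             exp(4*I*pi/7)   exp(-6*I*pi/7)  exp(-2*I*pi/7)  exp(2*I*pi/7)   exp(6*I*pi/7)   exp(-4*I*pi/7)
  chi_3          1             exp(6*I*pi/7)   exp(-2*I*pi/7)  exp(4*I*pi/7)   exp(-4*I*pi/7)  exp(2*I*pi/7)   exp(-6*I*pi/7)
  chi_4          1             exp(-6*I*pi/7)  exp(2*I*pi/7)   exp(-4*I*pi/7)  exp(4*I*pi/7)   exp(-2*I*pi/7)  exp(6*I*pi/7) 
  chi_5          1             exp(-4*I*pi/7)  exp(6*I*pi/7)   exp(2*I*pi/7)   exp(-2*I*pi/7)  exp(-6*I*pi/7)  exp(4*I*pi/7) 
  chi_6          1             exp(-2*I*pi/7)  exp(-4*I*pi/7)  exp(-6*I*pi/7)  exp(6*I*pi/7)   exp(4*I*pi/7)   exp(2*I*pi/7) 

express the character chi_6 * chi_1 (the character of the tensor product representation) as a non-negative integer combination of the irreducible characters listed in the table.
chi_6 tensor chi_1 = chi_0 (all other irreducibles have multiplicity 0).

Solution. The character of a tensor product is the pointwise product (chi_6 * chi_1)(C) = chi_6(C) * chi_1(C):
  {0}: (1)*(1), {1}: (exp(-2*I*pi/7))*(exp(2*I*pi/7)), {2}: (exp(-4*I*pi/7))*(exp(4*I*pi/7)), {3}: (exp(-6*I*pi/7))*(exp(6*I*pi/7)), {4}: (exp(6*I*pi/7))*(exp(-6*I*pi/7)), {5}: (exp(4*I*pi/7))*(exp(-4*I*pi/7)), {6}: (exp(2*I*pi/7))*(exp(-2*I*pi/7))
so (chi_6 * chi_1) takes values
  {0} -> 1, {1} -> 1, {2} -> 1, {3} -> 1, {4} -> 1, {5} -> 1, {6} -> 1.
Now take the inner product of this character with each irreducible chi from the table, <chi_6*chi_1, chi> = (1/7) sum_C |C| (chi_6*chi_1)(C) conj(chi(C)):
  <chi_6*chi_1, chi_0> = (1/7)[1*(1)*conj(1) + 1*(1)*conj(1) + 1*(1)*conj(1) + 1*(1)*conj(1) + 1*(1)*conj(1) + 1*(1)*conj(1) + 1*(1)*conj(1)]
      = (1/7)[(1) + (1) + (1) + (1) + (1) + (1) + (1)] = 7/7 = 1
  <chi_6*chi_1, chi_1> = (1/7)[1*(1)*conj(1) + 1*(1)*conj(exp(2*I*pi/7)) + 1*(1)*conj(exp(4*I*pi/7)) + 1*(1)*conj(exp(6*I*pi/7)) + 1*(1)*conj(exp(-6*I*pi/7)) + 1*(1)*conj(exp(-4*I*pi/7)) + 1*(1)*conj(exp(-2*I*pi/7))]
      = (1/7)[(1) + (exp(-2*I*pi/7)) + (exp(-4*I*pi/7)) + (exp(-6*I*pi/7)) + (exp(6*I*pi/7)) + (exp(4*I*pi/7)) + (exp(2*I*pi/7))] = 0/7 = 0
  <chi_6*chi_1, chi_2> = (1/7)[1*(1)*conj(1) + 1*(1)*conj(exp(4*I*pi/7)) + 1*(1)*conj(exp(-6*I*pi/7)) + 1*(1)*conj(exp(-2*I*pi/7)) + 1*(1)*conj(exp(2*I*pi/7)) + 1*(1)*conj(exp(6*I*pi/7)) + 1*(1)*conj(exp(-4*I*pi/7))]
      = (1/7)[(1) + (exp(-4*I*pi/7)) + (exp(6*I*pi/7)) + (exp(2*I*pi/7)) + (exp(-2*I*pi/7)) + (exp(-6*I*pi/7)) + (exp(4*I*pi/7))] = 0/7 = 0
  <chi_6*chi_1, chi_3> = (1/7)[1*(1)*conj(1) + 1*(1)*conj(exp(6*I*pi/7)) + 1*(1)*conj(exp(-2*I*pi/7)) + 1*(1)*conj(exp(4*I*pi/7)) + 1*(1)*conj(exp(-4*I*pi/7)) + 1*(1)*conj(exp(2*I*pi/7)) + 1*(1)*conj(exp(-6*I*pi/7))]
      = (1/7)[(1) + (exp(-6*I*pi/7)) + (exp(2*I*pi/7)) + (exp(-4*I*pi/7)) + (exp(4*I*pi/7)) + (exp(-2*I*pi/7)) + (exp(6*I*pi/7))] = 0/7 = 0
  <chi_6*chi_1, chi_4> = (1/7)[1*(1)*conj(1) + 1*(1)*conj(exp(-6*I*pi/7)) + 1*(1)*conj(exp(2*I*pi/7)) + 1*(1)*conj(exp(-4*I*pi/7)) + 1*(1)*conj(exp(4*I*pi/7)) + 1*(1)*conj(exp(-2*I*pi/7)) + 1*(1)*conj(exp(6*I*pi/7))]
      = (1/7)[(1) + (exp(6*I*pi/7)) + (exp(-2*I*pi/7)) + (exp(4*I*pi/7)) + (exp(-4*I*pi/7)) + (exp(2*I*pi/7)) + (exp(-6*I*pi/7))] = 0/7 = 0
  <chi_6*chi_1, chi_5> = (1/7)[1*(1)*conj(1) + 1*(1)*conj(exp(-4*I*pi/7)) + 1*(1)*conj(exp(6*I*pi/7)) + 1*(1)*conj(exp(2*I*pi/7)) + 1*(1)*conj(exp(-2*I*pi/7)) + 1*(1)*conj(exp(-6*I*pi/7)) + 1*(1)*conj(exp(4*I*pi/7))]
      = (1/7)[(1) + (exp(4*I*pi/7)) + (exp(-6*I*pi/7)) + (exp(-2*I*pi/7)) + (exp(2*I*pi/7)) + (exp(6*I*pi/7)) + (exp(-4*I*pi/7))] = 0/7 = 0
  <chi_6*chi_1, chi_6> = (1/7)[1*(1)*conj(1) + 1*(1)*conj(exp(-2*I*pi/7)) + 1*(1)*conj(exp(-4*I*pi/7)) + 1*(1)*conj(exp(-6*I*pi/7)) + 1*(1)*conj(exp(6*I*pi/7)) + 1*(1)*conj(exp(4*I*pi/7)) + 1*(1)*conj(exp(2*I*pi/7))]
      = (1/7)[(1) + (exp(2*I*pi/7)) + (exp(4*I*pi/7)) + (exp(6*I*pi/7)) + (exp(-6*I*pi/7)) + (exp(-4*I*pi/7)) + (exp(-2*I*pi/7))] = 0/7 = 0
(Exp terms are combined using exp(i*s)*conj(exp(i*t)) = exp(i*(s-t)), and sums of them are collapsed using the identity that for every m > 1 the m distinct m-th roots of unity sum to 0, e.g. 1 + exp(2*I*pi/3) + exp(-2*I*pi/3) = 0.)
Hence the multiplicities are chi_0: 1. Dimension check: dim(chi_6)*dim(chi_1) = 1*1 = 1 and sum (mult * dim) = 1*1 = 1.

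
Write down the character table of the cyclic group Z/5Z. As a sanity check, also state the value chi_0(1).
Character table of Z/5Z (irreps indexed chi_0,...,chi_4 with chi_k(m) = zeta_5^(k*m), zeta_5 = exp(2*pi*i/5)):
  irrep \ class  {0} (size 1)  {1} (size 1)    {2} (size 1)    {3} (size 1)    {4} (size 1)  
  chi_0          1             1               1               1               1             
  chi_1          1             exp(2*I*pi/5)   exp(4*I*pi/5)   exp(-4*I*pi/5)  exp(-2*I*pi/5)
  chi_2          1             exp(4*I*pi/5)   exp(-2*I*pi/5)  exp(2*I*pi/5)   exp(-4*I*pi/5)
  chi_3          1             exp(-4*I*pi/5)  exp(2*I*pi/5)   exp(-2*I*pi/5)  exp(4*I*pi/5) 
  chi_4          1             exp(-2*I*pi/5)  exp(-4*I*pi/5)  exp(4*I*pi/5)   exp(2*I*pi/5) 

Spot check: chi_0(1) = zeta_5^(0*1) = zeta_5^0 = 1.

Reasoning: Z/5Z is abelian, so all 5 irreducible complex representations are 1-dimensional. They are given by chi_k(m) = zeta_5^(k*m) for k = 0,...,4. Row orthogonality: sum_m chi_k(m) conj(chi_l(m)) = 5 * [k = l].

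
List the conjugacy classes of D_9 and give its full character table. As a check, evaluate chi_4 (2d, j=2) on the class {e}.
Conjugacy classes: {e} of size 1, {r^1, r^8} of size 2, {r^2, r^7} of size 2, {r^3, r^6} of size 2, {r^4, r^5} of size 2, {s, sr, ..., sr^8} of size 9.
Character table:
  irrep \ class              {e} (size 1)  {r^1, r^8} (size 2)  {r^2, r^7} (size 2)  {r^3, r^6} (size 2)  {r^4, r^5} (size 2)  {s, sr, ..., sr^8} (size 9)
  chi_1 (triv)               1             1                    1                    1                    1                    1                          
  chi_2 (sign: r->1, s->-1)  1             1                    1                    1                    1                    -1                         
  chi_3 (2d, j=1)            2             2*cos(2*pi/9)        2*cos(4*pi/9)        -1                   -2*cos(pi/9)         0                          
  chi_4 (2d, j=2)            2             2*cos(4*pi/9)        -2*cos(pi/9)         -1                   2*cos(2*pi/9)        0                          
  chi_5 (2d, j=3)            2             -1                   -1                   2                    -1                   0                          
  chi_6 (2d, j=4)            2             -2*cos(pi/9)         2*cos(2*pi/9)        -1                   2*cos(4*pi/9)        0                          

Spot check: chi_4 (2d, j=2) on {e} = 2.

Solution. D_9 has order 2*9 = 18 with 6 conjugacy classes, hence 6 irreducibles. Sum of squared dims 1 + 1 + 4 + 4 + 4 + 4 = 18 = |G|. Linear characters come from the abelianisation; the 2-dimensional irreps have character r^k -> 2*cos(2*pi*j*k/9), reflections -> 0.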